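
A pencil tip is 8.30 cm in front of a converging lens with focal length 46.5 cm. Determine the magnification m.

1/d_i = 1/f − 1/d_o = 1/(46.50) − 1/(8.30) = -0.09898, so d_i = -10.10 cm.
m = −d_i/d_o = −(-10.10)/(8.30) = +1.22.
The image is virtual, upright and enlarged, on the same side as the object.

m = +1.22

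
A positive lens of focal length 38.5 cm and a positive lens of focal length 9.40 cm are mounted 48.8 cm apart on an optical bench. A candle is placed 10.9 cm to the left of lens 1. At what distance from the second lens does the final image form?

11.0 cm

Lens 1: 1/d_i1 = 1/f₁ − 1/d_o1 = 1/(38.5) − 1/(10.9) = -0.06577, so d_i1 = -15.20 cm.
The intermediate image is 15.20 cm to the left of lens 1 (virtual), which is 48.8 − (-15.20) = 64.00 cm to the left of lens 2, so d_o2 = +64.00 cm.
Lens 2: 1/d_i2 = 1/f₂ − 1/d_o2 = 1/(9.40) − 1/(64.00) = 0.09076, so d_i2 = 11.0 cm.
The final image is real, 11.0 cm to the right of lens 2 (overall magnification ≈ -0.24).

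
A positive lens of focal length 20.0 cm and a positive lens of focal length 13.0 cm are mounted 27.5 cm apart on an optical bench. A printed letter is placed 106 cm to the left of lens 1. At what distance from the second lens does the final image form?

3.65 cm

Lens 1: 1/d_i1 = 1/f₁ − 1/d_o1 = 1/(20.0) − 1/(106) = 0.04057, so d_i1 = 24.65 cm.
The intermediate image is 24.65 cm to the right of lens 1, which is 27.5 − (24.65) = 2.850 cm to the left of lens 2, so d_o2 = +2.850 cm.
Lens 2: 1/d_i2 = 1/f₂ − 1/d_o2 = 1/(13.0) − 1/(2.850) = -0.2740, so d_i2 = -3.65 cm.
The final image is virtual, 3.65 cm to the left of lens 2 (overall magnification ≈ -0.30).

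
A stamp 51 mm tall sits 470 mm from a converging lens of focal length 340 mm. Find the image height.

133 mm

1/d_i = 1/f − 1/d_o = 1/(340.0) − 1/(470) = 0.0008135, so d_i = 1229 mm.
m = −d_i/d_o = -2.615.
|h_i| = |m|·h_o = 2.615 × 51 = 133 mm. The image is real, inverted and enlarged, on the far side of the lens.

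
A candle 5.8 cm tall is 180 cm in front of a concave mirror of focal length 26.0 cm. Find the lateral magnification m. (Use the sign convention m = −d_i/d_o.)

1/d_i = 1/f − 1/d_o = 1/(26.00) − 1/(180) = 0.03291, so d_i = 30.39 cm.
m = −d_i/d_o = −(30.39)/(180) = -0.169.
The image is real, inverted and reduced, in front of the mirror.

m = -0.169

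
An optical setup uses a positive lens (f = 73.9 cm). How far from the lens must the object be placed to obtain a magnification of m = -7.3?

84.0 cm

m = −d_i/d_o ⇒ d_i = −m·d_o.
1/f = 1/d_o + 1/d_i = 1/d_o − 1/(m·d_o) = (1 − 1/m)/d_o, so d_o = f(1 − 1/m) = (73.90)(1 − 1/(-7.3)) = 84.0 cm.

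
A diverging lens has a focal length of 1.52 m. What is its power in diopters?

For a diverging lens, f = −1.52 m.
P = 1/f = 1/(-1.52 m) = -0.658 D.

P = -0.658 D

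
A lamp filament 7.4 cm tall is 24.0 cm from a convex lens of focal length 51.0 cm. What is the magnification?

m = +1.89

1/d_i = 1/f − 1/d_o = 1/(51.00) − 1/(24.0) = -0.02206, so d_i = -45.33 cm.
m = −d_i/d_o = −(-45.33)/(24.0) = +1.89.
The image is virtual, upright and enlarged, on the same side as the object.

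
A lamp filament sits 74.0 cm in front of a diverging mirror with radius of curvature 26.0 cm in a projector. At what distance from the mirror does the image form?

f = R/2 = 26.0/2 = 13.00 cm; for a diverging mirror, f = -13.00 cm.
Mirror equation: 1/s_i = 1/f − 1/s_o = 1/(-13.00) − 1/(74.0) = -0.07692 − 0.01351 = -0.09044, so s_i = -11.1 cm.
The image is virtual, upright and reduced, behind the mirror.

11.1 cm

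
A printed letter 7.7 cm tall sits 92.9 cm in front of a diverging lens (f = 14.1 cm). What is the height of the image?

1.01 cm

For a diverging lens, f = -14.1 cm.
1/d_i = 1/f − 1/d_o = 1/(-14.10) − 1/(92.9) = -0.08169, so d_i = -12.24 cm.
m = −d_i/d_o = +0.1318.
|h_i| = |m|·h_o = 0.1318 × 7.7 = 1.01 cm. The image is virtual, upright and reduced, on the same side as the object.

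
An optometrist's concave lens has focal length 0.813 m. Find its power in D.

P = -1.23 D

For a concave lens, f = −0.813 m.
P = 1/f = 1/(-0.813 m) = -1.23 D.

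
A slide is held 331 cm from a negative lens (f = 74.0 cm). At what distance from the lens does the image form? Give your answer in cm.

60.5 cm

For a negative lens, f = -74.0 cm.
Lens equation: 1/q = 1/f − 1/p = 1/(-74.00) − 1/(331) = -0.01351 − 0.003021 = -0.01653, so q = -60.5 cm.
The image is virtual, upright and reduced, on the same side as the object.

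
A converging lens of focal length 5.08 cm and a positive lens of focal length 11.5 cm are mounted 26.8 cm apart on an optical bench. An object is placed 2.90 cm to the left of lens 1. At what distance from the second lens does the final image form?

17.5 cm

Lens 1: 1/d_i1 = 1/f₁ − 1/d_o1 = 1/(5.08) − 1/(2.90) = -0.1480, so d_i1 = -6.758 cm.
The intermediate image is 6.758 cm to the left of lens 1 (virtual), which is 26.8 − (-6.758) = 33.56 cm to the left of lens 2, so d_o2 = +33.56 cm.
Lens 2: 1/d_i2 = 1/f₂ − 1/d_o2 = 1/(11.5) − 1/(33.56) = 0.05716, so d_i2 = 17.5 cm.
The final image is real, 17.5 cm to the right of lens 2 (overall magnification ≈ -1.2).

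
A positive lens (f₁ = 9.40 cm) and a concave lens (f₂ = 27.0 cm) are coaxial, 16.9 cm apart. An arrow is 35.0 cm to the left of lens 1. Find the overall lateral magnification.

m = -0.319

Lens 1: 1/d_i1 = 1/(9.40) − 1/(35.0) = 0.07781, so d_i1 = 12.85 cm; m₁ = −d_i1/d_o1 = -0.3671.
d_o2 = 16.9 − (12.85) = 4.050 cm.
f₂ = −27.0 cm (diverging).
Lens 2: 1/d_i2 = 1/(-27.0) − 1/(4.050) = -0.2840, so d_i2 = -3.522 cm; m₂ = −d_i2/d_o2 = +0.8696.
m = m₁·m₂ = (-0.3671)(+0.8696) = -0.319.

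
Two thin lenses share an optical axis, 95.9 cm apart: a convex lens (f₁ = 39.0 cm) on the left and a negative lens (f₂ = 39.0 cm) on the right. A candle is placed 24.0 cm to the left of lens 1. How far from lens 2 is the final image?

31.3 cm

Lens 1: 1/d_i1 = 1/f₁ − 1/d_o1 = 1/(39.0) − 1/(24.0) = -0.01603, so d_i1 = -62.40 cm.
The intermediate image is 62.40 cm to the left of lens 1 (virtual), which is 95.9 − (-62.40) = 158.3 cm to the left of lens 2, so d_o2 = +158.3 cm.
Lens 2 is diverging, so f₂ = −39.0 cm.
Lens 2: 1/d_i2 = 1/f₂ − 1/d_o2 = 1/(-39.0) − 1/(158.3) = -0.03196, so d_i2 = -31.3 cm.
The final image is virtual, 31.3 cm to the left of lens 2 (overall magnification ≈ 0.51).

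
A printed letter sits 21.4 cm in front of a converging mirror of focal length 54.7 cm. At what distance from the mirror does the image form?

35.2 cm

Mirror equation: 1/v = 1/f − 1/u = 1/(54.70) − 1/(21.4) = 0.01828 − 0.04673 = -0.02845, so v = -35.2 cm.
The image is virtual, upright and enlarged, behind the mirror.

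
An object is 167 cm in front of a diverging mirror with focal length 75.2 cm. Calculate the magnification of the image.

For a diverging mirror, f = -75.2 cm.
1/d_i = 1/f − 1/d_o = 1/(-75.20) − 1/(167) = -0.01929, so d_i = -51.85 cm.
m = −d_i/d_o = −(-51.85)/(167) = +0.310.
The image is virtual, upright and reduced, behind the mirror.

m = +0.310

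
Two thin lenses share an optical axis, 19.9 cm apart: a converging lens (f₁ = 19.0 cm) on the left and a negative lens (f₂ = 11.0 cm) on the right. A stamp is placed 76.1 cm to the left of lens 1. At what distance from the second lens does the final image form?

Lens 1: 1/d_i1 = 1/f₁ − 1/d_o1 = 1/(19.0) − 1/(76.1) = 0.03949, so d_i1 = 25.32 cm.
The intermediate image is 25.32 cm to the right of lens 1, which lies 5.420 cm to the right of lens 2 — a virtual object — so d_o2 = −5.420 cm.
Lens 2 is diverging, so f₂ = −11.0 cm.
Lens 2: 1/d_i2 = 1/f₂ − 1/d_o2 = 1/(-11.0) − 1/(-5.420) = 0.09359, so d_i2 = 10.7 cm.
The final image is real, 10.7 cm to the right of lens 2 (overall magnification ≈ -0.66).

10.7 cm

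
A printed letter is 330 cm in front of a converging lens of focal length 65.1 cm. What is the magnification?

1/d_i = 1/f − 1/d_o = 1/(65.10) − 1/(330) = 0.01233, so d_i = 81.10 cm.
m = −d_i/d_o = −(81.10)/(330) = -0.246.
The image is real, inverted and reduced, on the far side of the lens.

m = -0.246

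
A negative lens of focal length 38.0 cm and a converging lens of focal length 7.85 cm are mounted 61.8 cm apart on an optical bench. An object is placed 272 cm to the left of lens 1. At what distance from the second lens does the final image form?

8.56 cm

Lens 1 is diverging, so f₁ = −38.0 cm.
Lens 1: 1/d_i1 = 1/f₁ − 1/d_o1 = 1/(-38.0) − 1/(272) = -0.02999, so d_i1 = -33.34 cm.
The intermediate image is 33.34 cm to the left of lens 1 (virtual), which is 61.8 − (-33.34) = 95.14 cm to the left of lens 2, so d_o2 = +95.14 cm.
Lens 2: 1/d_i2 = 1/f₂ − 1/d_o2 = 1/(7.85) − 1/(95.14) = 0.1169, so d_i2 = 8.56 cm.
The final image is real, 8.56 cm to the right of lens 2 (overall magnification ≈ -0.011).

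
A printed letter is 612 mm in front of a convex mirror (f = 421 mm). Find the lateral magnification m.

m = +0.408

For a convex mirror, f = -421 mm.
1/d_i = 1/f − 1/d_o = 1/(-421.0) − 1/(612) = -0.004009, so d_i = -249.4 mm.
m = −d_i/d_o = −(-249.4)/(612) = +0.408.
The image is virtual, upright and reduced, behind the mirror.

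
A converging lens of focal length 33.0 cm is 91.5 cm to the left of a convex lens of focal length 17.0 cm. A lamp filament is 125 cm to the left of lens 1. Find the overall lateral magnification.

m = +0.206

Lens 1: 1/d_i1 = 1/(33.0) − 1/(125) = 0.02230, so d_i1 = 44.84 cm; m₁ = −d_i1/d_o1 = -0.3587.
d_o2 = 91.5 − (44.84) = 46.66 cm.
Lens 2: 1/d_i2 = 1/(17.0) − 1/(46.66) = 0.03739, so d_i2 = 26.74 cm; m₂ = −d_i2/d_o2 = -0.5732.
m = m₁·m₂ = (-0.3587)(-0.5732) = +0.206.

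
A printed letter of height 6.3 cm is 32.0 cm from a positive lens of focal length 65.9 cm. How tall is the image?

12.2 cm

1/d_i = 1/f − 1/d_o = 1/(65.90) − 1/(32.0) = -0.01608, so d_i = -62.21 cm.
m = −d_i/d_o = +1.944.
|h_i| = |m|·h_o = 1.944 × 6.3 = 12.2 cm. The image is virtual, upright and enlarged, on the same side as the object.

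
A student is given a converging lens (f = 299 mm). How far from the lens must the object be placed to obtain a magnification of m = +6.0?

249 mm

m = −d_i/d_o ⇒ d_i = −m·d_o.
1/f = 1/d_o + 1/d_i = 1/d_o − 1/(m·d_o) = (1 − 1/m)/d_o, so d_o = f(1 − 1/m) = (299.0)(1 − 1/(+6.0)) = 249 mm.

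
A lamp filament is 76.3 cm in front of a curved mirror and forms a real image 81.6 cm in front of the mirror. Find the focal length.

Real image ⇒ d_i = +81.6 cm.
1/f = 1/d_o + 1/d_i = 1/(76.3) + 1/(81.6) = 0.02536, so f = 39.4 cm.
Since f is positive, the curved mirror is concave.

f = 39.4 cm (concave)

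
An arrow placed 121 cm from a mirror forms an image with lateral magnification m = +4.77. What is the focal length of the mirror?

f = 153 cm (concave)

m = −d_i/d_o ⇒ d_i = −m·d_o = −(+4.77)·(121) = -577.2 cm.
1/f = 1/d_o + 1/d_i = 1/(121) + 1/(-577.2) = 0.006532, so f = 153 cm.
Since f is positive, the mirror is concave.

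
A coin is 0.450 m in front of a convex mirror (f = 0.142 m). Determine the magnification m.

m = +0.240

For a convex mirror, f = -0.142 m.
1/d_i = 1/f − 1/d_o = 1/(-0.1420) − 1/(0.450) = -9.264, so d_i = -0.1079 m.
m = −d_i/d_o = −(-0.1079)/(0.450) = +0.240.
The image is virtual, upright and reduced, behind the mirror.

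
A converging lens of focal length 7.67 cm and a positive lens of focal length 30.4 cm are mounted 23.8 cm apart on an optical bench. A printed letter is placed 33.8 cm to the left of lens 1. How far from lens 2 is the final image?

25.5 cm

Lens 1: 1/d_i1 = 1/f₁ − 1/d_o1 = 1/(7.67) − 1/(33.8) = 0.1008, so d_i1 = 9.921 cm.
The intermediate image is 9.921 cm to the right of lens 1, which is 23.8 − (9.921) = 13.88 cm to the left of lens 2, so d_o2 = +13.88 cm.
Lens 2: 1/d_i2 = 1/f₂ − 1/d_o2 = 1/(30.4) − 1/(13.88) = -0.03915, so d_i2 = -25.5 cm.
The final image is virtual, 25.5 cm to the left of lens 2 (overall magnification ≈ -0.54).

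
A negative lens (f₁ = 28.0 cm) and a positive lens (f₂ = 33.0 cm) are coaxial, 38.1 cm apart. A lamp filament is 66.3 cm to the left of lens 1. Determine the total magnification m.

m = -0.395

f₁ = −28.0 cm (diverging).
Lens 1: 1/d_i1 = 1/(-28.0) − 1/(66.3) = -0.05080, so d_i1 = -19.69 cm; m₁ = −d_i1/d_o1 = +0.2970.
d_o2 = 38.1 − (-19.69) = 57.79 cm.
Lens 2: 1/d_i2 = 1/(33.0) − 1/(57.79) = 0.01300, so d_i2 = 76.93 cm; m₂ = −d_i2/d_o2 = -1.331.
m = m₁·m₂ = (+0.2970)(-1.331) = -0.395.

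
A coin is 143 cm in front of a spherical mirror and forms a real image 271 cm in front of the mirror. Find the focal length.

f = 93.6 cm (concave)

Real image ⇒ d_i = +271 cm.
1/f = 1/d_o + 1/d_i = 1/(143) + 1/(271) = 0.01068, so f = 93.6 cm.
Since f is positive, the spherical mirror is concave.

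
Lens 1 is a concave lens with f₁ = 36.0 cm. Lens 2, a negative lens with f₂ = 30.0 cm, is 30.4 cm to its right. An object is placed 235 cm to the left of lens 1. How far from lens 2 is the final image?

20.2 cm

Lens 1 is diverging, so f₁ = −36.0 cm.
Lens 1: 1/d_i1 = 1/f₁ − 1/d_o1 = 1/(-36.0) − 1/(235) = -0.03203, so d_i1 = -31.22 cm.
The intermediate image is 31.22 cm to the left of lens 1 (virtual), which is 30.4 − (-31.22) = 61.62 cm to the left of lens 2, so d_o2 = +61.62 cm.
Lens 2 is diverging, so f₂ = −30.0 cm.
Lens 2: 1/d_i2 = 1/f₂ − 1/d_o2 = 1/(-30.0) − 1/(61.62) = -0.04956, so d_i2 = -20.2 cm.
The final image is virtual, 20.2 cm to the left of lens 2 (overall magnification ≈ 0.043).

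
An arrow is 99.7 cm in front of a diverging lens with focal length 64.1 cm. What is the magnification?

For a diverging lens, f = -64.1 cm.
1/d_i = 1/f − 1/d_o = 1/(-64.10) − 1/(99.7) = -0.02563, so d_i = -39.02 cm.
m = −d_i/d_o = −(-39.02)/(99.7) = +0.391.
The image is virtual, upright and reduced, on the same side as the object.

m = +0.391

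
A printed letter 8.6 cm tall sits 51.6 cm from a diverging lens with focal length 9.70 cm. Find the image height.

1.36 cm

For a diverging lens, f = -9.70 cm.
1/d_i = 1/f − 1/d_o = 1/(-9.700) − 1/(51.6) = -0.1225, so d_i = -8.165 cm.
m = −d_i/d_o = +0.1582.
|h_i| = |m|·h_o = 0.1582 × 8.6 = 1.36 cm. The image is virtual, upright and reduced, on the same side as the object.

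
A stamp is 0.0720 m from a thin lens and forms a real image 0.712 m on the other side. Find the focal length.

f = 0.0654 m (converging)

Real image ⇒ d_i = +0.712 m.
1/f = 1/d_o + 1/d_i = 1/(0.0720) + 1/(0.712) = 15.29, so f = 0.0654 m.
Since f is positive, the thin lens is converging.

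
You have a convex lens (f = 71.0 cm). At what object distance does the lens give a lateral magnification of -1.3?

126 cm

m = −d_i/d_o ⇒ d_i = −m·d_o.
1/f = 1/d_o + 1/d_i = 1/d_o − 1/(m·d_o) = (1 − 1/m)/d_o, so d_o = f(1 − 1/m) = (71.00)(1 − 1/(-1.3)) = 126 cm.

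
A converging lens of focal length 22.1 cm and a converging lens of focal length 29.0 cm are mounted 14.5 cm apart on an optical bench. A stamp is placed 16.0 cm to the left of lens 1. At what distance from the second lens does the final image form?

48.3 cm

Lens 1: 1/d_i1 = 1/f₁ − 1/d_o1 = 1/(22.1) − 1/(16.0) = -0.01725, so d_i1 = -57.97 cm.
The intermediate image is 57.97 cm to the left of lens 1 (virtual), which is 14.5 − (-57.97) = 72.47 cm to the left of lens 2, so d_o2 = +72.47 cm.
Lens 2: 1/d_i2 = 1/f₂ − 1/d_o2 = 1/(29.0) − 1/(72.47) = 0.02068, so d_i2 = 48.3 cm.
The final image is real, 48.3 cm to the right of lens 2 (overall magnification ≈ -2.4).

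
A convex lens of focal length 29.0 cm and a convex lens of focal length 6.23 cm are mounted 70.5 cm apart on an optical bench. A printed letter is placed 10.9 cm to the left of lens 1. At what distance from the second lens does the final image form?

6.70 cm

Lens 1: 1/d_i1 = 1/f₁ − 1/d_o1 = 1/(29.0) − 1/(10.9) = -0.05726, so d_i1 = -17.46 cm.
The intermediate image is 17.46 cm to the left of lens 1 (virtual), which is 70.5 − (-17.46) = 87.96 cm to the left of lens 2, so d_o2 = +87.96 cm.
Lens 2: 1/d_i2 = 1/f₂ − 1/d_o2 = 1/(6.23) − 1/(87.96) = 0.1491, so d_i2 = 6.70 cm.
The final image is real, 6.70 cm to the right of lens 2 (overall magnification ≈ -0.12).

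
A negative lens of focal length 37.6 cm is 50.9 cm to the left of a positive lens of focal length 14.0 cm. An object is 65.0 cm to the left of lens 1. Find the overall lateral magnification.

f₁ = −37.6 cm (diverging).
Lens 1: 1/d_i1 = 1/(-37.6) − 1/(65.0) = -0.04198, so d_i1 = -23.82 cm; m₁ = −d_i1/d_o1 = +0.3665.
d_o2 = 50.9 − (-23.82) = 74.72 cm.
Lens 2: 1/d_i2 = 1/(14.0) − 1/(74.72) = 0.05805, so d_i2 = 17.23 cm; m₂ = −d_i2/d_o2 = -0.2306.
m = m₁·m₂ = (+0.3665)(-0.2306) = -0.0845.

m = -0.0845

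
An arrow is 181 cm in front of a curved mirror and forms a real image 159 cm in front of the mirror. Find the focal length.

Real image ⇒ d_i = +159 cm.
1/f = 1/d_o + 1/d_i = 1/(181) + 1/(159) = 0.01181, so f = 84.6 cm.
Since f is positive, the curved mirror is concave.

f = 84.6 cm (concave)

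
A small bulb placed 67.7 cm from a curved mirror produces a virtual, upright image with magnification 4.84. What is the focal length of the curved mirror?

f = 85.3 cm (concave)

m = −d_i/d_o ⇒ d_i = −m·d_o = −(+4.84)·(67.7) = -327.7 cm.
1/f = 1/d_o + 1/d_i = 1/(67.7) + 1/(-327.7) = 0.01172, so f = 85.3 cm.
Since f is positive, the curved mirror is concave.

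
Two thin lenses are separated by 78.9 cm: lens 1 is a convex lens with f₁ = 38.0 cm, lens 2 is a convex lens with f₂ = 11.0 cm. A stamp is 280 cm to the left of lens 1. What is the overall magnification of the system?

m = +0.0722

Lens 1: 1/d_i1 = 1/(38.0) − 1/(280) = 0.02274, so d_i1 = 43.97 cm; m₁ = −d_i1/d_o1 = -0.1570.
d_o2 = 78.9 − (43.97) = 34.93 cm.
Lens 2: 1/d_i2 = 1/(11.0) − 1/(34.93) = 0.06228, so d_i2 = 16.06 cm; m₂ = −d_i2/d_o2 = -0.4597.
m = m₁·m₂ = (-0.1570)(-0.4597) = +0.0722.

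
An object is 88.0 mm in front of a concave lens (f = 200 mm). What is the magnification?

m = +0.694

For a concave lens, f = -200 mm.
1/d_i = 1/f − 1/d_o = 1/(-200.0) − 1/(88.0) = -0.01636, so d_i = -61.11 mm.
m = −d_i/d_o = −(-61.11)/(88.0) = +0.694.
The image is virtual, upright and reduced, on the same side as the object.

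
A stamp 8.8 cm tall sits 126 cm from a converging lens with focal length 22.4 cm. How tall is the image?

1.90 cm

1/d_i = 1/f − 1/d_o = 1/(22.40) − 1/(126) = 0.03671, so d_i = 27.24 cm.
m = −d_i/d_o = -0.2162.
|h_i| = |m|·h_o = 0.2162 × 8.8 = 1.90 cm. The image is real, inverted and reduced, on the far side of the lens.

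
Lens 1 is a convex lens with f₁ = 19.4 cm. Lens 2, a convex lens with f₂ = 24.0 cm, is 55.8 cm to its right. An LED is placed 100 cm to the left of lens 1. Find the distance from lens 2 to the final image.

98.5 cm

Lens 1: 1/d_i1 = 1/f₁ − 1/d_o1 = 1/(19.4) − 1/(100) = 0.04155, so d_i1 = 24.07 cm.
The intermediate image is 24.07 cm to the right of lens 1, which is 55.8 − (24.07) = 31.73 cm to the left of lens 2, so d_o2 = +31.73 cm.
Lens 2: 1/d_i2 = 1/f₂ − 1/d_o2 = 1/(24.0) − 1/(31.73) = 0.01015, so d_i2 = 98.5 cm.
The final image is real, 98.5 cm to the right of lens 2 (overall magnification ≈ 0.75).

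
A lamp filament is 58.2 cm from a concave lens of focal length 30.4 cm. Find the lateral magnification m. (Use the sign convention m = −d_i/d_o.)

m = +0.343

For a concave lens, f = -30.4 cm.
1/d_i = 1/f − 1/d_o = 1/(-30.40) − 1/(58.2) = -0.05008, so d_i = -19.97 cm.
m = −d_i/d_o = −(-19.97)/(58.2) = +0.343.
The image is virtual, upright and reduced, on the same side as the object.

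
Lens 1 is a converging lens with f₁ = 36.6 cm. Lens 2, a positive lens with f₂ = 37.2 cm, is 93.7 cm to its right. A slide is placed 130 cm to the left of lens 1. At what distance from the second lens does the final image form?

286 cm

Lens 1: 1/d_i1 = 1/f₁ − 1/d_o1 = 1/(36.6) − 1/(130) = 0.01963, so d_i1 = 50.94 cm.
The intermediate image is 50.94 cm to the right of lens 1, which is 93.7 − (50.94) = 42.76 cm to the left of lens 2, so d_o2 = +42.76 cm.
Lens 2: 1/d_i2 = 1/f₂ − 1/d_o2 = 1/(37.2) − 1/(42.76) = 0.003495, so d_i2 = 286 cm.
The final image is real, 286 cm to the right of lens 2 (overall magnification ≈ 2.6).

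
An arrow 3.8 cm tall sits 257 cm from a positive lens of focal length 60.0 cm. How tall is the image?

1.16 cm

1/d_i = 1/f − 1/d_o = 1/(60.00) − 1/(257) = 0.01278, so d_i = 78.27 cm.
m = −d_i/d_o = -0.3046.
|h_i| = |m|·h_o = 0.3046 × 3.8 = 1.16 cm. The image is real, inverted and reduced, on the far side of the lens.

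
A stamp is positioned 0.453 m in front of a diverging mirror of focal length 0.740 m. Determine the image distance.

0.281 m

For a diverging mirror, f = -0.740 m.
Mirror equation: 1/v = 1/f − 1/u = 1/(-0.7400) − 1/(0.453) = -1.351 − 2.208 = -3.559, so v = -0.281 m.
The image is virtual, upright and reduced, behind the mirror.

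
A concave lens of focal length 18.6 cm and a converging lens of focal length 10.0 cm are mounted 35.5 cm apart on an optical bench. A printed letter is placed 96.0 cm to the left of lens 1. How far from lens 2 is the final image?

Lens 1 is diverging, so f₁ = −18.6 cm.
Lens 1: 1/d_i1 = 1/f₁ − 1/d_o1 = 1/(-18.6) − 1/(96.0) = -0.06418, so d_i1 = -15.58 cm.
The intermediate image is 15.58 cm to the left of lens 1 (virtual), which is 35.5 − (-15.58) = 51.08 cm to the left of lens 2, so d_o2 = +51.08 cm.
Lens 2: 1/d_i2 = 1/f₂ − 1/d_o2 = 1/(10.0) − 1/(51.08) = 0.08042, so d_i2 = 12.4 cm.
The final image is real, 12.4 cm to the right of lens 2 (overall magnification ≈ -0.040).

12.4 cm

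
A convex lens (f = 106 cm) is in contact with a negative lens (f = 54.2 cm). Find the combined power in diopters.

P = -0.902 D

P₁ = 1/f₁ = 1/(1.06 m) = +0.9434 D; P₂ = 1/f₂ = 1/(-0.542 m) = -1.845 D.
For thin lenses in contact, P = P₁ + P₂ = (+0.9434) + (-1.845) = -0.902 D.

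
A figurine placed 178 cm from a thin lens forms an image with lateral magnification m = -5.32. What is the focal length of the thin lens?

f = 150 cm (converging)

m = −d_i/d_o ⇒ d_i = −m·d_o = −(-5.32)·(178) = 947.0 cm.
1/f = 1/d_o + 1/d_i = 1/(178) + 1/(947.0) = 0.006674, so f = 150 cm.
Since f is positive, the thin lens is converging.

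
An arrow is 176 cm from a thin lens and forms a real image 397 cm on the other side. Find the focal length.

Real image ⇒ d_i = +397 cm.
1/f = 1/d_o + 1/d_i = 1/(176) + 1/(397) = 0.008201, so f = 122 cm.
Since f is positive, the thin lens is converging.

f = 122 cm (converging)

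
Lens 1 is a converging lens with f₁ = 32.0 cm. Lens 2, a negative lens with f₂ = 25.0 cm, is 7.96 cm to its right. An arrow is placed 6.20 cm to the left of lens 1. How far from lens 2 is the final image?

Lens 1: 1/d_i1 = 1/f₁ − 1/d_o1 = 1/(32.0) − 1/(6.20) = -0.1300, so d_i1 = -7.690 cm.
The intermediate image is 7.690 cm to the left of lens 1 (virtual), which is 7.96 − (-7.690) = 15.65 cm to the left of lens 2, so d_o2 = +15.65 cm.
Lens 2 is diverging, so f₂ = −25.0 cm.
Lens 2: 1/d_i2 = 1/f₂ − 1/d_o2 = 1/(-25.0) − 1/(15.65) = -0.1039, so d_i2 = -9.62 cm.
The final image is virtual, 9.62 cm to the left of lens 2 (overall magnification ≈ 0.76).

9.62 cm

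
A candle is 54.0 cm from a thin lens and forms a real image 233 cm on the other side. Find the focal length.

Real image ⇒ d_i = +233 cm.
1/f = 1/d_o + 1/d_i = 1/(54.0) + 1/(233) = 0.02281, so f = 43.8 cm.
Since f is positive, the thin lens is converging.

f = 43.8 cm (converging)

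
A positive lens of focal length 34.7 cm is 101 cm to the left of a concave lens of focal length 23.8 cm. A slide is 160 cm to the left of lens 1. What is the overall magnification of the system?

Lens 1: 1/d_i1 = 1/(34.7) − 1/(160) = 0.02257, so d_i1 = 44.31 cm; m₁ = −d_i1/d_o1 = -0.2769.
d_o2 = 101 − (44.31) = 56.69 cm.
f₂ = −23.8 cm (diverging).
Lens 2: 1/d_i2 = 1/(-23.8) − 1/(56.69) = -0.05966, so d_i2 = -16.76 cm; m₂ = −d_i2/d_o2 = +0.2957.
m = m₁·m₂ = (-0.2769)(+0.2957) = -0.0819.

m = -0.0819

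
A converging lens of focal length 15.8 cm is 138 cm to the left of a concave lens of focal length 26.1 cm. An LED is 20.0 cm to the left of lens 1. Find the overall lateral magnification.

m = -1.10

Lens 1: 1/d_i1 = 1/(15.8) − 1/(20.0) = 0.01329, so d_i1 = 75.24 cm; m₁ = −d_i1/d_o1 = -3.762.
d_o2 = 138 − (75.24) = 62.76 cm.
f₂ = −26.1 cm (diverging).
Lens 2: 1/d_i2 = 1/(-26.1) − 1/(62.76) = -0.05425, so d_i2 = -18.43 cm; m₂ = −d_i2/d_o2 = +0.2937.
m = m₁·m₂ = (-3.762)(+0.2937) = -1.10.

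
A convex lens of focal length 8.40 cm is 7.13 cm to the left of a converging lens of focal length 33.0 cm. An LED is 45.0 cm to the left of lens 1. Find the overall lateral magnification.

m = -0.209

Lens 1: 1/d_i1 = 1/(8.40) − 1/(45.0) = 0.09683, so d_i1 = 10.33 cm; m₁ = −d_i1/d_o1 = -0.2296.
d_o2 = 7.13 − (10.33) = -3.200 cm (virtual object).
Lens 2: 1/d_i2 = 1/(33.0) − 1/(-3.200) = 0.3428, so d_i2 = 2.917 cm; m₂ = −d_i2/d_o2 = +0.9116.
m = m₁·m₂ = (-0.2296)(+0.9116) = -0.209.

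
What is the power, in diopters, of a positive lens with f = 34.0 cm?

P = +2.94 D

f = 34.0 cm = 0.340 m.
P = 1/f = 1/(0.340 m) = +2.94 D.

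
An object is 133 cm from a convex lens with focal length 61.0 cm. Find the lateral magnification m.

m = -0.847

1/d_i = 1/f − 1/d_o = 1/(61.00) − 1/(133) = 0.008875, so d_i = 112.7 cm.
m = −d_i/d_o = −(112.7)/(133) = -0.847.
The image is real, inverted and reduced, on the far side of the lens.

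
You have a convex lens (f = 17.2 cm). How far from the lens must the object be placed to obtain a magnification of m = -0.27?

80.9 cm

m = −d_i/d_o ⇒ d_i = −m·d_o.
1/f = 1/d_o + 1/d_i = 1/d_o − 1/(m·d_o) = (1 − 1/m)/d_o, so d_o = f(1 − 1/m) = (17.20)(1 − 1/(-0.27)) = 80.9 cm.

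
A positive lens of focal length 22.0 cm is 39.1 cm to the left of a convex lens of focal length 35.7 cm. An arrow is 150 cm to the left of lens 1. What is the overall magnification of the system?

m = -0.274

Lens 1: 1/d_i1 = 1/(22.0) − 1/(150) = 0.03879, so d_i1 = 25.78 cm; m₁ = −d_i1/d_o1 = -0.1719.
d_o2 = 39.1 − (25.78) = 13.32 cm.
Lens 2: 1/d_i2 = 1/(35.7) − 1/(13.32) = -0.04706, so d_i2 = -21.25 cm; m₂ = −d_i2/d_o2 = +1.595.
m = m₁·m₂ = (-0.1719)(+1.595) = -0.274.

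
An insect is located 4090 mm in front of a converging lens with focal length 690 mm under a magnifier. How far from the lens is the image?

830 mm

Lens equation: 1/v = 1/f − 1/u = 1/(690.0) − 1/(4090) = 0.001449 − 0.0002445 = 0.001205, so v = 830 mm.
The image is real, inverted and reduced, on the far side of the lens.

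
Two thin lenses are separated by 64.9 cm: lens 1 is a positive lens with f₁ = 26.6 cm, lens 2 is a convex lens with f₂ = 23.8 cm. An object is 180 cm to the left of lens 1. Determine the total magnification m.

m = +0.417

Lens 1: 1/d_i1 = 1/(26.6) − 1/(180) = 0.03204, so d_i1 = 31.21 cm; m₁ = −d_i1/d_o1 = -0.1734.
d_o2 = 64.9 − (31.21) = 33.69 cm.
Lens 2: 1/d_i2 = 1/(23.8) − 1/(33.69) = 0.01233, so d_i2 = 81.07 cm; m₂ = −d_i2/d_o2 = -2.406.
m = m₁·m₂ = (-0.1734)(-2.406) = +0.417.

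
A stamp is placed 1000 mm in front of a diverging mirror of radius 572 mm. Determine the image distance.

222 mm

f = R/2 = 572/2 = 286.0 mm; for a diverging mirror, f = -286.0 mm.
Mirror equation: 1/q = 1/f − 1/p = 1/(-286.0) − 1/(1000) = -0.003497 − 0.001000 = -0.004497, so q = -222 mm.
The image is virtual, upright and reduced, behind the mirror.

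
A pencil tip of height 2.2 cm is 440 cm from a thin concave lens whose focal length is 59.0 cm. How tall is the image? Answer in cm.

For a concave lens, f = -59.0 cm.
1/d_i = 1/f − 1/d_o = 1/(-59.00) − 1/(440) = -0.01922, so d_i = -52.02 cm.
m = −d_i/d_o = +0.1182.
|h_i| = |m|·h_o = 0.1182 × 2.2 = 0.260 cm. The image is virtual, upright and reduced, on the same side as the object.

0.260 cm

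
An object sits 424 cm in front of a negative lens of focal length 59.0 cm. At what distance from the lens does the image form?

51.8 cm

For a negative lens, f = -59.0 cm.
Lens equation: 1/q = 1/f − 1/p = 1/(-59.00) − 1/(424) = -0.01695 − 0.002358 = -0.01931, so q = -51.8 cm.
The image is virtual, upright and reduced, on the same side as the object.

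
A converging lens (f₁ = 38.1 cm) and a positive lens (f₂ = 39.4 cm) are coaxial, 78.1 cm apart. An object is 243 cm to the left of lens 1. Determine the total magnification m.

Lens 1: 1/d_i1 = 1/(38.1) − 1/(243) = 0.02213, so d_i1 = 45.18 cm; m₁ = −d_i1/d_o1 = -0.1859.
d_o2 = 78.1 − (45.18) = 32.92 cm.
Lens 2: 1/d_i2 = 1/(39.4) − 1/(32.92) = -0.004996, so d_i2 = -200.2 cm; m₂ = −d_i2/d_o2 = +6.080.
m = m₁·m₂ = (-0.1859)(+6.080) = -1.13.

m = -1.13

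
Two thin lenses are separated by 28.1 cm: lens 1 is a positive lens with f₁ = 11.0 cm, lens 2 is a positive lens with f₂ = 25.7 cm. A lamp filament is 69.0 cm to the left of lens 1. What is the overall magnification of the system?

m = -0.456

Lens 1: 1/d_i1 = 1/(11.0) − 1/(69.0) = 0.07642, so d_i1 = 13.09 cm; m₁ = −d_i1/d_o1 = -0.1897.
d_o2 = 28.1 − (13.09) = 15.01 cm.
Lens 2: 1/d_i2 = 1/(25.7) − 1/(15.01) = -0.02771, so d_i2 = -36.09 cm; m₂ = −d_i2/d_o2 = +2.404.
m = m₁·m₂ = (-0.1897)(+2.404) = -0.456.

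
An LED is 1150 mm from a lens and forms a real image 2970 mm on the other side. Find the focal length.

f = 829 mm (converging)

Real image ⇒ d_i = +2970 mm.
1/f = 1/d_o + 1/d_i = 1/(1150) + 1/(2970) = 0.001206, so f = 829 mm.
Since f is positive, the lens is converging.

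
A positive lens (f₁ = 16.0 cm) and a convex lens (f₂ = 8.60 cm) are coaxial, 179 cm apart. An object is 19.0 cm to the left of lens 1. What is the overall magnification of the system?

m = +0.664

Lens 1: 1/d_i1 = 1/(16.0) − 1/(19.0) = 0.009868, so d_i1 = 101.3 cm; m₁ = −d_i1/d_o1 = -5.332.
d_o2 = 179 − (101.3) = 77.70 cm.
Lens 2: 1/d_i2 = 1/(8.60) − 1/(77.70) = 0.1034, so d_i2 = 9.670 cm; m₂ = −d_i2/d_o2 = -0.1245.
m = m₁·m₂ = (-5.332)(-0.1245) = +0.664.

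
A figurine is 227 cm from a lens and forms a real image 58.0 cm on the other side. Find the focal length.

Real image ⇒ d_i = +58.0 cm.
1/f = 1/d_o + 1/d_i = 1/(227) + 1/(58.0) = 0.02165, so f = 46.2 cm.
Since f is positive, the lens is converging.

f = 46.2 cm (converging)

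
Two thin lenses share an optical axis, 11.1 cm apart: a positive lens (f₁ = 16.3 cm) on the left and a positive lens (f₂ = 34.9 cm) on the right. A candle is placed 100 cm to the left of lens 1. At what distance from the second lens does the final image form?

Lens 1: 1/d_i1 = 1/f₁ − 1/d_o1 = 1/(16.3) − 1/(100) = 0.05135, so d_i1 = 19.47 cm.
The intermediate image is 19.47 cm to the right of lens 1, which lies 8.370 cm to the right of lens 2 — a virtual object — so d_o2 = −8.370 cm.
Lens 2: 1/d_i2 = 1/f₂ − 1/d_o2 = 1/(34.9) − 1/(-8.370) = 0.1481, so d_i2 = 6.75 cm.
The final image is real, 6.75 cm to the right of lens 2 (overall magnification ≈ -0.16).

6.75 cm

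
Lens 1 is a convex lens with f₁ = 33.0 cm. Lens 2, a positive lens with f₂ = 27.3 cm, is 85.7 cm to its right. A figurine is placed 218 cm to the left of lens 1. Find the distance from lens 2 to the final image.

Lens 1: 1/d_i1 = 1/f₁ − 1/d_o1 = 1/(33.0) − 1/(218) = 0.02572, so d_i1 = 38.89 cm.
The intermediate image is 38.89 cm to the right of lens 1, which is 85.7 − (38.89) = 46.81 cm to the left of lens 2, so d_o2 = +46.81 cm.
Lens 2: 1/d_i2 = 1/f₂ − 1/d_o2 = 1/(27.3) − 1/(46.81) = 0.01527, so d_i2 = 65.5 cm.
The final image is real, 65.5 cm to the right of lens 2 (overall magnification ≈ 0.25).

65.5 cm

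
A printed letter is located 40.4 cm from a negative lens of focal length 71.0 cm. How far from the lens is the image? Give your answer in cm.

For a negative lens, f = -71.0 cm.
Thin-lens equation: 1/q = 1/f − 1/p = 1/(-71.00) − 1/(40.4) = -0.01408 − 0.02475 = -0.03884, so q = -25.7 cm.
The image is virtual, upright and reduced, on the same side as the object.

25.7 cm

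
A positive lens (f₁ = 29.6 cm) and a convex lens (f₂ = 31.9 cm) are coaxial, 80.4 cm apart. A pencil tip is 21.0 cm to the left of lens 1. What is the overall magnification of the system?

Lens 1: 1/d_i1 = 1/(29.6) − 1/(21.0) = -0.01384, so d_i1 = -72.28 cm; m₁ = −d_i1/d_o1 = +3.442.
d_o2 = 80.4 − (-72.28) = 152.7 cm.
Lens 2: 1/d_i2 = 1/(31.9) − 1/(152.7) = 0.02480, so d_i2 = 40.32 cm; m₂ = −d_i2/d_o2 = -0.2641.
m = m₁·m₂ = (+3.442)(-0.2641) = -0.909.

m = -0.909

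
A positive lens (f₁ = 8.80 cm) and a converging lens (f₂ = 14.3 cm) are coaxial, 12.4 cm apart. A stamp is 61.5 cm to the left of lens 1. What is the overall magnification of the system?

Lens 1: 1/d_i1 = 1/(8.80) − 1/(61.5) = 0.09738, so d_i1 = 10.27 cm; m₁ = −d_i1/d_o1 = -0.1670.
d_o2 = 12.4 − (10.27) = 2.130 cm.
Lens 2: 1/d_i2 = 1/(14.3) − 1/(2.130) = -0.3996, so d_i2 = -2.503 cm; m₂ = −d_i2/d_o2 = +1.175.
m = m₁·m₂ = (-0.1670)(+1.175) = -0.196.

m = -0.196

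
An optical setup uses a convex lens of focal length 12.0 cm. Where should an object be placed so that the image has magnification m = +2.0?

6.00 cm

m = −d_i/d_o ⇒ d_i = −m·d_o.
1/f = 1/d_o + 1/d_i = 1/d_o − 1/(m·d_o) = (1 − 1/m)/d_o, so d_o = f(1 − 1/m) = (12.00)(1 − 1/(+2.0)) = 6.00 cm.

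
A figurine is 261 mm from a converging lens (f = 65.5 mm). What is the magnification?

m = -0.335

1/d_i = 1/f − 1/d_o = 1/(65.50) − 1/(261) = 0.01144, so d_i = 87.45 mm.
m = −d_i/d_o = −(87.45)/(261) = -0.335.
The image is real, inverted and reduced, on the far side of the lens.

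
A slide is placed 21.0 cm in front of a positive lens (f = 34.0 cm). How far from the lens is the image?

Thin-lens equation: 1/v = 1/f − 1/u = 1/(34.00) − 1/(21.0) = 0.02941 − 0.04762 = -0.01821, so v = -54.9 cm.
The image is virtual, upright and enlarged, on the same side as the object.

54.9 cm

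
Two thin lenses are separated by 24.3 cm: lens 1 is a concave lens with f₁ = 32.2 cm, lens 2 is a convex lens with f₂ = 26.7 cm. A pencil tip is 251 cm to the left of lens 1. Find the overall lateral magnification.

f₁ = −32.2 cm (diverging).
Lens 1: 1/d_i1 = 1/(-32.2) − 1/(251) = -0.03504, so d_i1 = -28.54 cm; m₁ = −d_i1/d_o1 = +0.1137.
d_o2 = 24.3 − (-28.54) = 52.84 cm.
Lens 2: 1/d_i2 = 1/(26.7) − 1/(52.84) = 0.01853, so d_i2 = 53.97 cm; m₂ = −d_i2/d_o2 = -1.021.
m = m₁·m₂ = (+0.1137)(-1.021) = -0.116.

m = -0.116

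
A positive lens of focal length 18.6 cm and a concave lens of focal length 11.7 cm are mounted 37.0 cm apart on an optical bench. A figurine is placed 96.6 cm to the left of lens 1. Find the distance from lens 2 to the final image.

Lens 1: 1/d_i1 = 1/f₁ − 1/d_o1 = 1/(18.6) − 1/(96.6) = 0.04341, so d_i1 = 23.04 cm.
The intermediate image is 23.04 cm to the right of lens 1, which is 37.0 − (23.04) = 13.96 cm to the left of lens 2, so d_o2 = +13.96 cm.
Lens 2 is diverging, so f₂ = −11.7 cm.
Lens 2: 1/d_i2 = 1/f₂ − 1/d_o2 = 1/(-11.7) − 1/(13.96) = -0.1571, so d_i2 = -6.37 cm.
The final image is virtual, 6.37 cm to the left of lens 2 (overall magnification ≈ -0.11).

6.37 cm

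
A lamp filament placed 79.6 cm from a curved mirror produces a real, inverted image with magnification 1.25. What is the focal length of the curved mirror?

f = 44.2 cm (concave)

m = −d_i/d_o ⇒ d_i = −m·d_o = −(-1.25)·(79.6) = 99.50 cm.
1/f = 1/d_o + 1/d_i = 1/(79.6) + 1/(99.50) = 0.02261, so f = 44.2 cm.
Since f is positive, the curved mirror is concave.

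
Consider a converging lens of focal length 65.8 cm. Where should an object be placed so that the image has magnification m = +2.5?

39.5 cm

m = −d_i/d_o ⇒ d_i = −m·d_o.
1/f = 1/d_o + 1/d_i = 1/d_o − 1/(m·d_o) = (1 − 1/m)/d_o, so d_o = f(1 − 1/m) = (65.80)(1 − 1/(+2.5)) = 39.5 cm.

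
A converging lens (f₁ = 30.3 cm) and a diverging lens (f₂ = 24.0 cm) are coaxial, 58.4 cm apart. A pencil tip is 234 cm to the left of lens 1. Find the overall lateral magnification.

m = -0.0750

Lens 1: 1/d_i1 = 1/(30.3) − 1/(234) = 0.02873, so d_i1 = 34.81 cm; m₁ = −d_i1/d_o1 = -0.1488.
d_o2 = 58.4 − (34.81) = 23.59 cm.
f₂ = −24.0 cm (diverging).
Lens 2: 1/d_i2 = 1/(-24.0) − 1/(23.59) = -0.08406, so d_i2 = -11.90 cm; m₂ = −d_i2/d_o2 = +0.5043.
m = m₁·m₂ = (-0.1488)(+0.5043) = -0.0750.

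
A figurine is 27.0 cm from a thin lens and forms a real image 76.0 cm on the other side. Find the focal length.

Real image ⇒ d_i = +76.0 cm.
1/f = 1/d_o + 1/d_i = 1/(27.0) + 1/(76.0) = 0.05019, so f = 19.9 cm.
Since f is positive, the thin lens is converging.

f = 19.9 cm (converging)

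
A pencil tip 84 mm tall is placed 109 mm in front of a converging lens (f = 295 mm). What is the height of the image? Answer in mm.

1/d_i = 1/f − 1/d_o = 1/(295.0) − 1/(109) = -0.005784, so d_i = -172.9 mm.
m = −d_i/d_o = +1.586.
|h_i| = |m|·h_o = 1.586 × 84 = 133 mm. The image is virtual, upright and enlarged, on the same side as the object.

133 mm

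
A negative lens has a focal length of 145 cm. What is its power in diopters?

P = -0.690 D

For a negative lens, f = −145 cm.
f = -145 cm = -1.45 m.
P = 1/f = 1/(-1.45 m) = -0.690 D.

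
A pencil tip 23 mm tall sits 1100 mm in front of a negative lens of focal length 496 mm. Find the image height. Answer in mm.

7.15 mm

For a negative lens, f = -496 mm.
1/d_i = 1/f − 1/d_o = 1/(-496.0) − 1/(1100) = -0.002925, so d_i = -341.9 mm.
m = −d_i/d_o = +0.3108.
|h_i| = |m|·h_o = 0.3108 × 23 = 7.15 mm. The image is virtual, upright and reduced, on the same side as the object.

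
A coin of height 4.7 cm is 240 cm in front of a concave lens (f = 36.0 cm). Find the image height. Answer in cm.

0.613 cm

For a concave lens, f = -36.0 cm.
1/d_i = 1/f − 1/d_o = 1/(-36.00) − 1/(240) = -0.03194, so d_i = -31.30 cm.
m = −d_i/d_o = +0.1304.
|h_i| = |m|·h_o = 0.1304 × 4.7 = 0.613 cm. The image is virtual, upright and reduced, on the same side as the object.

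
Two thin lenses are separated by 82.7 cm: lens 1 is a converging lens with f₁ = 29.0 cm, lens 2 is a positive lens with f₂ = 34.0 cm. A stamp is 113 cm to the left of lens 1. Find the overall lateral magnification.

m = +1.21

Lens 1: 1/d_i1 = 1/(29.0) − 1/(113) = 0.02563, so d_i1 = 39.01 cm; m₁ = −d_i1/d_o1 = -0.3452.
d_o2 = 82.7 − (39.01) = 43.69 cm.
Lens 2: 1/d_i2 = 1/(34.0) − 1/(43.69) = 0.006523, so d_i2 = 153.3 cm; m₂ = −d_i2/d_o2 = -3.509.
m = m₁·m₂ = (-0.3452)(-3.509) = +1.21.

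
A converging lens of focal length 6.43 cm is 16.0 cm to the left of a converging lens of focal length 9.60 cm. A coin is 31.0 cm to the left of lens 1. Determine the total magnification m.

Lens 1: 1/d_i1 = 1/(6.43) − 1/(31.0) = 0.1233, so d_i1 = 8.113 cm; m₁ = −d_i1/d_o1 = -0.2617.
d_o2 = 16.0 − (8.113) = 7.887 cm.
Lens 2: 1/d_i2 = 1/(9.60) − 1/(7.887) = -0.02262, so d_i2 = -44.20 cm; m₂ = −d_i2/d_o2 = +5.604.
m = m₁·m₂ = (-0.2617)(+5.604) = -1.47.

m = -1.47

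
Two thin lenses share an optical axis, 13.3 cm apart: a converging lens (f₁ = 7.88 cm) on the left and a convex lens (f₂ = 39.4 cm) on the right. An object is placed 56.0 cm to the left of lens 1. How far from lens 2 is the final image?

4.61 cm

Lens 1: 1/d_i1 = 1/f₁ − 1/d_o1 = 1/(7.88) − 1/(56.0) = 0.1090, so d_i1 = 9.170 cm.
The intermediate image is 9.170 cm to the right of lens 1, which is 13.3 − (9.170) = 4.130 cm to the left of lens 2, so d_o2 = +4.130 cm.
Lens 2: 1/d_i2 = 1/f₂ − 1/d_o2 = 1/(39.4) − 1/(4.130) = -0.2168, so d_i2 = -4.61 cm.
The final image is virtual, 4.61 cm to the left of lens 2 (overall magnification ≈ -0.18).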